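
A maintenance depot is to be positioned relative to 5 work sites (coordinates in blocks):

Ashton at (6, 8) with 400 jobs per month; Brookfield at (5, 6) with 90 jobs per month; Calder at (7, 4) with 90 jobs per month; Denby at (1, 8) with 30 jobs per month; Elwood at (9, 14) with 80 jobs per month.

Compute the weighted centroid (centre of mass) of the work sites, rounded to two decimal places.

(6.13, 7.91)

The minimiser of Σwᵢ‖p−pᵢ‖² is the weighted centroid p* = (Σwᵢpᵢ)/(Σwᵢ).
Σwᵢ = 690.
Σwᵢxᵢ = 400·6 + 90·5 + 90·7 + 30·1 + 80·9 = 4230.
Σwᵢyᵢ = 400·8 + 90·6 + 90·4 + 30·8 + 80·14 = 5460.
x* = 4230/690 = 6.13, y* = 5460/690 = 7.91.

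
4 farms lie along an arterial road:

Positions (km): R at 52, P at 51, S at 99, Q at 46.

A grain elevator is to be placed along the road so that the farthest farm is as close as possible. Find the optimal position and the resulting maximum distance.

location 72.5, max distance 26.5

The 1-center on a line is the midpoint of the two extreme points: leftmost at 46, rightmost at 99.
Optimal location = (46 + 99)/2 = 72.5; maximum distance = (99 − 46)/2 = 26.5.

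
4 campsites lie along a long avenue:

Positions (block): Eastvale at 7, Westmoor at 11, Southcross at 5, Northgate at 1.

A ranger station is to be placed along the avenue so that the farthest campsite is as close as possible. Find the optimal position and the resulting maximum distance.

location 6, max distance 5

The 1-center on a line is the midpoint of the two extreme points: leftmost at 1, rightmost at 11.
Optimal location = (1 + 11)/2 = 6; maximum distance = (11 − 1)/2 = 5.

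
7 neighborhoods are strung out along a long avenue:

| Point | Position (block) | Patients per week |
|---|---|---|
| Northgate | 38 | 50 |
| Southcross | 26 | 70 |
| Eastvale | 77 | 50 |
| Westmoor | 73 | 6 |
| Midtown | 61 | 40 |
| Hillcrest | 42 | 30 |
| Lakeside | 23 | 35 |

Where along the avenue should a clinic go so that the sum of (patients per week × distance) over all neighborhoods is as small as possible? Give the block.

x = 38

For a sum of weighted absolute distances on a line, the optimum is the weighted median (not the mean). Total weight W = 281; half-weight = 140.5.
Sort by position and accumulate weight:
  block 23 (Lakeside, w=35) → cum 35
  block 26 (Southcross, w=70) → cum 105
  block 38 (Northgate, w=50) → cum 155  ≥ 140.5 → median here
  block 42 (Hillcrest, w=30) → cum 185
  block 61 (Midtown, w=40) → cum 225
  block 73 (Westmoor, w=6) → cum 231
  block 77 (Eastvale, w=50) → cum 281
Optimal location: block 38.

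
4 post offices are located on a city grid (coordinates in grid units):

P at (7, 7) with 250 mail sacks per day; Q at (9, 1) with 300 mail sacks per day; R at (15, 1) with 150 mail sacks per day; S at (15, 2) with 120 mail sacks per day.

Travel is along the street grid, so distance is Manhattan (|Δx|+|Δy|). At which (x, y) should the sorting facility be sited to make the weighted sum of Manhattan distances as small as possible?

Manhattan distance separates: Σwᵢ(|x−xᵢ|+|y−yᵢ|) = Σwᵢ|x−xᵢ| + Σwᵢ|y−yᵢ|, so x and y are optimised independently as 1-D weighted medians.
Total weight W = 820; half = 410.
x-coordinate, sorted with cumulative weight:
  x=7 (P, w=250) cum 250
  x=9 (Q, w=300) cum 550  ← median
  x=15 (R, w=150) cum 700
  x=15 (S, w=120) cum 820
⇒ x* = 9
y-coordinate, sorted with cumulative weight:
  y=1 (Q, w=300) cum 300
  y=1 (R, w=150) cum 450  ← median
  y=2 (S, w=120) cum 570
  y=7 (P, w=250) cum 820
⇒ y* = 1

(9, 1)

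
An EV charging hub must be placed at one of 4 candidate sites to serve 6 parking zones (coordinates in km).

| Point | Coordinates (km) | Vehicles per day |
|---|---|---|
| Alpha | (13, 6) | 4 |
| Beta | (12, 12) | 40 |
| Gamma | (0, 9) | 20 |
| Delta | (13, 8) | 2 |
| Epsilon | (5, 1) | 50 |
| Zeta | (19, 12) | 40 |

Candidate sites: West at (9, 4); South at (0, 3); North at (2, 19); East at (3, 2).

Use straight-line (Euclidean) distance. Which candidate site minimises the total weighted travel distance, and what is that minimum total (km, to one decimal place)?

Total weighted distance at each candidate:
  West (9, 4): total = 1339.1
  South (0, 3): total = 1911.4
  North (2, 19): total = 2439.3
  East (3, 2): total = 1623.4
Minimum is at West with total 1339.1 km.

West, total 1339.1 km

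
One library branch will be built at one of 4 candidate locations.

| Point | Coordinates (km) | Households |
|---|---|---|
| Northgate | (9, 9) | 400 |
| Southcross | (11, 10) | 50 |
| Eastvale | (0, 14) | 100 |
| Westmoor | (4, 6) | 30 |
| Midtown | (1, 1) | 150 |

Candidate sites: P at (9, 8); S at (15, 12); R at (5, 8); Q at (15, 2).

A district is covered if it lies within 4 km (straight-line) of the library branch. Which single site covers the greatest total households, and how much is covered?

P, covering 450

Coverage radius r = 4 km; a point is covered iff (Δx)²+(Δy)² ≤ 4² = 16.
  P (9, 8): covers {Northgate, Southcross} → 450
  S (15, 12): covers {none} → 0
  R (5, 8): covers {Westmoor} → 30
  Q (15, 2): covers {none} → 0
Maximum coverage at P: 450 households.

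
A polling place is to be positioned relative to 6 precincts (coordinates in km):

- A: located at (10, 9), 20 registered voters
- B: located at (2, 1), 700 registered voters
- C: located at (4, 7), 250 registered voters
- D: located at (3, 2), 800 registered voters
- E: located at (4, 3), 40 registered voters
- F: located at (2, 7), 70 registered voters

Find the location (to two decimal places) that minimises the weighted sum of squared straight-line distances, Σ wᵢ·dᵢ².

The minimiser of Σwᵢ‖p−pᵢ‖² is the weighted centroid p* = (Σwᵢpᵢ)/(Σwᵢ).
Σwᵢ = 1880.
Σwᵢxᵢ = 20·10 + 700·2 + 250·4 + 800·3 + 40·4 + 70·2 = 5300.
Σwᵢyᵢ = 20·9 + 700·1 + 250·7 + 800·2 + 40·3 + 70·7 = 4840.
x* = 5300/1880 = 2.82, y* = 4840/1880 = 2.57.

(2.82, 2.57)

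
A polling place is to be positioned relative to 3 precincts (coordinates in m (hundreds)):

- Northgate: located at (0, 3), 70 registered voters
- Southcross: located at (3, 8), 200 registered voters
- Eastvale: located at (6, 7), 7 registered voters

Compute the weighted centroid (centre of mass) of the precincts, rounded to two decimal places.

(2.32, 6.71)

The minimiser of Σwᵢ‖p−pᵢ‖² is the weighted centroid p* = (Σwᵢpᵢ)/(Σwᵢ).
Σwᵢ = 277.
Σwᵢxᵢ = 70·0 + 200·3 + 7·6 = 642.
Σwᵢyᵢ = 70·3 + 200·8 + 7·7 = 1859.
x* = 642/277 = 2.32, y* = 1859/277 = 6.71.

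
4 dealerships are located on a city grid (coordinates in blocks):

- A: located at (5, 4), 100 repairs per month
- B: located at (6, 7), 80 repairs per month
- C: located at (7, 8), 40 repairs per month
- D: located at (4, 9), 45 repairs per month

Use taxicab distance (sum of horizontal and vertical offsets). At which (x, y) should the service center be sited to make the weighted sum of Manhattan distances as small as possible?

Manhattan distance separates: Σwᵢ(|x−xᵢ|+|y−yᵢ|) = Σwᵢ|x−xᵢ| + Σwᵢ|y−yᵢ|, so x and y are optimised independently as 1-D weighted medians.
Total weight W = 265; half = 132.5.
x-coordinate, sorted with cumulative weight:
  x=4 (D, w=45) cum 45
  x=5 (A, w=100) cum 145  ← median
  x=6 (B, w=80) cum 225
  x=7 (C, w=40) cum 265
⇒ x* = 5
y-coordinate, sorted with cumulative weight:
  y=4 (A, w=100) cum 100
  y=7 (B, w=80) cum 180  ← median
  y=8 (C, w=40) cum 220
  y=9 (D, w=45) cum 265
⇒ y* = 7

(5, 7)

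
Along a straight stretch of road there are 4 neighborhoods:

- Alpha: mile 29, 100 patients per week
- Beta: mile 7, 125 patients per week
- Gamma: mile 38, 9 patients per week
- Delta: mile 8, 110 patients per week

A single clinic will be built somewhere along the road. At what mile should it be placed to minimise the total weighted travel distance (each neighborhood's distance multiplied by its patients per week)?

For a sum of weighted absolute distances on a line, the optimum is the weighted median (not the mean). Total weight W = 344; half-weight = 172.
Sort by position and accumulate weight:
  mile 7 (Beta, w=125) → cum 125
  mile 8 (Delta, w=110) → cum 235  ≥ 172 → median here
  mile 29 (Alpha, w=100) → cum 335
  mile 38 (Gamma, w=9) → cum 344
Optimal location: mile 8.

x = 8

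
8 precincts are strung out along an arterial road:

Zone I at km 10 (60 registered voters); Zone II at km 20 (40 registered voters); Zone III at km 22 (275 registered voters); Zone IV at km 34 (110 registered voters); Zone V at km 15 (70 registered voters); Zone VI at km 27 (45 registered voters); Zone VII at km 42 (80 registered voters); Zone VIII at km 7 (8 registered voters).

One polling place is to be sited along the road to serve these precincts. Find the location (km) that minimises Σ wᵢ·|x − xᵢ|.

For a sum of weighted absolute distances on a line, the optimum is the weighted median (not the mean). Total weight W = 688; half-weight = 344.
Sort by position and accumulate weight:
  km 7 (Zone VIII, w=8) → cum 8
  km 10 (Zone I, w=60) → cum 68
  km 15 (Zone V, w=70) → cum 138
  km 20 (Zone II, w=40) → cum 178
  km 22 (Zone III, w=275) → cum 453  ≥ 344 → median here
  km 27 (Zone VI, w=45) → cum 498
  km 34 (Zone IV, w=110) → cum 608
  km 42 (Zone VII, w=80) → cum 688
Optimal location: km 22.

x = 22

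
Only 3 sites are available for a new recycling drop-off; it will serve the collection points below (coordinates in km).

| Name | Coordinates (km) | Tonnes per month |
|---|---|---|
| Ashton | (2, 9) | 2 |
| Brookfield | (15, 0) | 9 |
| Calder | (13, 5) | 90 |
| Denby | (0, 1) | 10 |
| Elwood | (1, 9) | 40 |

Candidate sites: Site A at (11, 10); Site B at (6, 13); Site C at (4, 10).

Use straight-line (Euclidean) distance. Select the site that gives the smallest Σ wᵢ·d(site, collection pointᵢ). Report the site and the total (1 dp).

Site A, total 1143.8 km

Total weighted distance at each candidate:
  Site A (11, 10): total = 1143.8
  Site B (6, 13): total = 1500.6
  Site C (4, 10): total = 1289.9
Minimum is at Site A with total 1143.8 km.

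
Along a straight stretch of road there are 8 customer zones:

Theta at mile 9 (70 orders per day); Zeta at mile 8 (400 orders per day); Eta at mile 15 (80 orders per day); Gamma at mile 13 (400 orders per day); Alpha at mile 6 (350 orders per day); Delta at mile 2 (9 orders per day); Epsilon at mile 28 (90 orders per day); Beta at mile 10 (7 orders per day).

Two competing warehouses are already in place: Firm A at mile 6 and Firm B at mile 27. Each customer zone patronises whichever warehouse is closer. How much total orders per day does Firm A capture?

1316

The indifferent point is the midpoint (6+27)/2 = 16.5; customer zones left of it (closer to Firm A at 6) go to Firm A, those right go to Firm B.
  Delta at 2 (w=9) → Firm A
  Alpha at 6 (w=350) → Firm A
  Zeta at 8 (w=400) → Firm A
  Theta at 9 (w=70) → Firm A
  Beta at 10 (w=7) → Firm A
  Gamma at 13 (w=400) → Firm A
  Eta at 15 (w=80) → Firm A
  Epsilon at 28 (w=90) → Firm B
Firm A captures 1316; Firm B captures 90.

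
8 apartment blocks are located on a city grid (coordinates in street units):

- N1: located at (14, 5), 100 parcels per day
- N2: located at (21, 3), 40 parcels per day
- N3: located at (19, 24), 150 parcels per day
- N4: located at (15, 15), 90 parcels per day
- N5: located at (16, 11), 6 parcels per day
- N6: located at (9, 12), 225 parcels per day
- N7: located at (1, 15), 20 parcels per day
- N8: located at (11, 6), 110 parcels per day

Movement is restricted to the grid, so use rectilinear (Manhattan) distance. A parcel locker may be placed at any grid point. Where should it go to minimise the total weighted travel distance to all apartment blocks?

Manhattan distance separates: Σwᵢ(|x−xᵢ|+|y−yᵢ|) = Σwᵢ|x−xᵢ| + Σwᵢ|y−yᵢ|, so x and y are optimised independently as 1-D weighted medians.
Total weight W = 741; half = 370.5.
x-coordinate, sorted with cumulative weight:
  x=1 (N7, w=20) cum 20
  x=9 (N6, w=225) cum 245
  x=11 (N8, w=110) cum 355
  x=14 (N1, w=100) cum 455  ← median
  x=15 (N4, w=90) cum 545
  x=16 (N5, w=6) cum 551
  x=19 (N3, w=150) cum 701
  x=21 (N2, w=40) cum 741
⇒ x* = 14
y-coordinate, sorted with cumulative weight:
  y=3 (N2, w=40) cum 40
  y=5 (N1, w=100) cum 140
  y=6 (N8, w=110) cum 250
  y=11 (N5, w=6) cum 256
  y=12 (N6, w=225) cum 481  ← median
  y=15 (N4, w=90) cum 571
  y=15 (N7, w=20) cum 591
  y=24 (N3, w=150) cum 741
⇒ y* = 12

(14, 12)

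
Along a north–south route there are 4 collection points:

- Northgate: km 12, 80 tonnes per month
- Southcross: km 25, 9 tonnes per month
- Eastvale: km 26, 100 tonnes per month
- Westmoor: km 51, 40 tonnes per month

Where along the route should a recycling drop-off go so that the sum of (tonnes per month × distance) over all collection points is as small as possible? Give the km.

For a sum of weighted absolute distances on a line, the optimum is the weighted median (not the mean). Total weight W = 229; half-weight = 114.5.
Sort by position and accumulate weight:
  km 12 (Northgate, w=80) → cum 80
  km 25 (Southcross, w=9) → cum 89
  km 26 (Eastvale, w=100) → cum 189  ≥ 114.5 → median here
  km 51 (Westmoor, w=40) → cum 229
Optimal location: km 26.

x = 26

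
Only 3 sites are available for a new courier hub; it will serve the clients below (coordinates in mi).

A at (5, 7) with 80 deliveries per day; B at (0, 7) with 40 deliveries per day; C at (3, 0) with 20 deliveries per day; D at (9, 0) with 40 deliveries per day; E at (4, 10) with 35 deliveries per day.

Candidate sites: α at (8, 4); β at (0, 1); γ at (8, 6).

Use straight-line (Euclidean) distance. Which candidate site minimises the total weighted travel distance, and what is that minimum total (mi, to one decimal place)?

Total weighted distance at each candidate:
  α (8, 4): total = 1226.5
  β (0, 1): total = 1635.0
  γ (8, 6): total = 1173.0
Minimum is at γ with total 1173.0 mi.

γ, total 1173.0 mi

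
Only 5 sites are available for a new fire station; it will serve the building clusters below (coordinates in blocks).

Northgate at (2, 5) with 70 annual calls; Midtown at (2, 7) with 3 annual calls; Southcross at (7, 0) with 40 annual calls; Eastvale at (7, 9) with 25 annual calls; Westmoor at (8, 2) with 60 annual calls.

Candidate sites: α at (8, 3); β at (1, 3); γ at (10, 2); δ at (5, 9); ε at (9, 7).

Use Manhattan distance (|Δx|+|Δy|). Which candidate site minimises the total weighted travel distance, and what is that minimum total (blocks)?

α, total 985 blocks

Total weighted distance at each candidate:
  α (8, 3): total = 985
  β (1, 3): total = 1365
  γ (10, 2): total = 1379
  δ (5, 9): total = 1595
  ε (9, 7): total = 1471
Minimum is at α with total 985 blocks.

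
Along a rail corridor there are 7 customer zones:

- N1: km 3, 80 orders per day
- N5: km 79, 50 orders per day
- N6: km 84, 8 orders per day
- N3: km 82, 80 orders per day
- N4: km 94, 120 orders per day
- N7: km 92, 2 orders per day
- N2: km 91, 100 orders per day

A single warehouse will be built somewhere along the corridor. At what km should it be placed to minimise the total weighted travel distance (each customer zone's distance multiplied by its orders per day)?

x = 91

For a sum of weighted absolute distances on a line, the optimum is the weighted median (not the mean). Total weight W = 440; half-weight = 220.
Sort by position and accumulate weight:
  km 3 (N1, w=80) → cum 80
  km 79 (N5, w=50) → cum 130
  km 82 (N3, w=80) → cum 210
  km 84 (N6, w=8) → cum 218
  km 91 (N2, w=100) → cum 318  ≥ 220 → median here
  km 92 (N7, w=2) → cum 320
  km 94 (N4, w=120) → cum 440
Optimal location: km 91.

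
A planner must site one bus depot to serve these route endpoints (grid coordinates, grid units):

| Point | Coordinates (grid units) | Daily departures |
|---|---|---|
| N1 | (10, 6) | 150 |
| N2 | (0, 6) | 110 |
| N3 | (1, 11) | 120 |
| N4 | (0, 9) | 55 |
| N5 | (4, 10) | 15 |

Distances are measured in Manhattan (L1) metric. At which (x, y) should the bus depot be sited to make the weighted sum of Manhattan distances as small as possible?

(1, 6)

Manhattan distance separates: Σwᵢ(|x−xᵢ|+|y−yᵢ|) = Σwᵢ|x−xᵢ| + Σwᵢ|y−yᵢ|, so x and y are optimised independently as 1-D weighted medians.
Total weight W = 450; half = 225.
x-coordinate, sorted with cumulative weight:
  x=0 (N2, w=110) cum 110
  x=0 (N4, w=55) cum 165
  x=1 (N3, w=120) cum 285  ← median
  x=4 (N5, w=15) cum 300
  x=10 (N1, w=150) cum 450
⇒ x* = 1
y-coordinate, sorted with cumulative weight:
  y=6 (N1, w=150) cum 150
  y=6 (N2, w=110) cum 260  ← median
  y=9 (N4, w=55) cum 315
  y=10 (N5, w=15) cum 330
  y=11 (N3, w=120) cum 450
⇒ y* = 6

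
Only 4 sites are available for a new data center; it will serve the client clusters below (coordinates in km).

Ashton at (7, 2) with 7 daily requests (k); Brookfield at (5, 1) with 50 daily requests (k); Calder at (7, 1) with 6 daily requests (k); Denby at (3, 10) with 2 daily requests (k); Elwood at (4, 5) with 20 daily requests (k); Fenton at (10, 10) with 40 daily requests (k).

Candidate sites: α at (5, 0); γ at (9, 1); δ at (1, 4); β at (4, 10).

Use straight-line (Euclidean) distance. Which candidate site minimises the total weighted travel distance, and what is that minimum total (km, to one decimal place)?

Total weighted distance at each candidate:
  α (5, 0): total = 652.8
  γ (9, 1): total = 739.6
  δ (1, 4): total = 843.1
  β (4, 10): total = 911.5
Minimum is at α with total 652.8 km.

α, total 652.8 km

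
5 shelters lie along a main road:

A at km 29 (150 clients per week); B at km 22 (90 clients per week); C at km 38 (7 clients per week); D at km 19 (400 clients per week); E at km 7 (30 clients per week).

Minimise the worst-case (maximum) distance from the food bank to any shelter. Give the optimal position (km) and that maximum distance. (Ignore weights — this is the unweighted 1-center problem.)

location 22.5, max distance 15.5

The 1-center on a line is the midpoint of the two extreme points: leftmost at 7, rightmost at 38.
Optimal location = (7 + 38)/2 = 22.5; maximum distance = (38 − 7)/2 = 15.5.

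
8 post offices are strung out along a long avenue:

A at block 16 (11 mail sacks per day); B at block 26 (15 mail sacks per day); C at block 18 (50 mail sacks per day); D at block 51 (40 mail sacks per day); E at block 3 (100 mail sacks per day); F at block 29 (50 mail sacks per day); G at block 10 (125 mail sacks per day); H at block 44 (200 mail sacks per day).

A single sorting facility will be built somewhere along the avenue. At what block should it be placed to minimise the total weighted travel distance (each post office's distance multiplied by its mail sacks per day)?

For a sum of weighted absolute distances on a line, the optimum is the weighted median (not the mean). Total weight W = 591; half-weight = 295.5.
Sort by position and accumulate weight:
  block 3 (E, w=100) → cum 100
  block 10 (G, w=125) → cum 225
  block 16 (A, w=11) → cum 236
  block 18 (C, w=50) → cum 286
  block 26 (B, w=15) → cum 301  ≥ 295.5 → median here
  block 29 (F, w=50) → cum 351
  block 44 (H, w=200) → cum 551
  block 51 (D, w=40) → cum 591
Optimal location: block 26.

x = 26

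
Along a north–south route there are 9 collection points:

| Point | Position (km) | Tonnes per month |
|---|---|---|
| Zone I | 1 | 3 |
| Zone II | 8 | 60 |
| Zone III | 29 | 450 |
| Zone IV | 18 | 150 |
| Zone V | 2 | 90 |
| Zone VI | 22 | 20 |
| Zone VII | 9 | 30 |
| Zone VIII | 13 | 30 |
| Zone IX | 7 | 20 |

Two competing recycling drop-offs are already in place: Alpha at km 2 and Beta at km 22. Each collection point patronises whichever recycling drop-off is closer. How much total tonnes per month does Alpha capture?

203

The indifferent point is the midpoint (2+22)/2 = 12; collection points left of it (closer to Alpha at 2) go to Alpha, those right go to Beta.
  Zone I at 1 (w=3) → Alpha
  Zone V at 2 (w=90) → Alpha
  Zone IX at 7 (w=20) → Alpha
  Zone II at 8 (w=60) → Alpha
  Zone VII at 9 (w=30) → Alpha
  Zone VIII at 13 (w=30) → Beta
  Zone IV at 18 (w=150) → Beta
  Zone VI at 22 (w=20) → Beta
  Zone III at 29 (w=450) → Beta
Alpha captures 203; Beta captures 650.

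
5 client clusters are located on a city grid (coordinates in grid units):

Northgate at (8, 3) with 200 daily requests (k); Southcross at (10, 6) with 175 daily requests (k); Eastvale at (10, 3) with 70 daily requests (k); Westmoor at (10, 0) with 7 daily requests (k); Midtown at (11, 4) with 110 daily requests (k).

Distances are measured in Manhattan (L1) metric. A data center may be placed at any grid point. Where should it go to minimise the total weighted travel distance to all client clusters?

Manhattan distance separates: Σwᵢ(|x−xᵢ|+|y−yᵢ|) = Σwᵢ|x−xᵢ| + Σwᵢ|y−yᵢ|, so x and y are optimised independently as 1-D weighted medians.
Total weight W = 562; half = 281.
x-coordinate, sorted with cumulative weight:
  x=8 (Northgate, w=200) cum 200
  x=10 (Southcross, w=175) cum 375  ← median
  x=10 (Eastvale, w=70) cum 445
  x=10 (Westmoor, w=7) cum 452
  x=11 (Midtown, w=110) cum 562
⇒ x* = 10
y-coordinate, sorted with cumulative weight:
  y=0 (Westmoor, w=7) cum 7
  y=3 (Northgate, w=200) cum 207
  y=3 (Eastvale, w=70) cum 277
  y=4 (Midtown, w=110) cum 387  ← median
  y=6 (Southcross, w=175) cum 562
⇒ y* = 4

(10, 4)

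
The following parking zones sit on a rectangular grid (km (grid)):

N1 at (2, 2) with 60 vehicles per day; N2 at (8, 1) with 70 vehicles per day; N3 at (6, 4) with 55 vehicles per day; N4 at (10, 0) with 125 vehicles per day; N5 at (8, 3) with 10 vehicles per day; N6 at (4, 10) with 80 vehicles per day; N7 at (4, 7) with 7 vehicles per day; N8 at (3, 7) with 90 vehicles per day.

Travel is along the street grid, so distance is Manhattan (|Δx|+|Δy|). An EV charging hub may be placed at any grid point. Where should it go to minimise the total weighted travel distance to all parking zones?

(6, 2)

Manhattan distance separates: Σwᵢ(|x−xᵢ|+|y−yᵢ|) = Σwᵢ|x−xᵢ| + Σwᵢ|y−yᵢ|, so x and y are optimised independently as 1-D weighted medians.
Total weight W = 497; half = 248.5.
x-coordinate, sorted with cumulative weight:
  x=2 (N1, w=60) cum 60
  x=3 (N8, w=90) cum 150
  x=4 (N6, w=80) cum 230
  x=4 (N7, w=7) cum 237
  x=6 (N3, w=55) cum 292  ← median
  x=8 (N2, w=70) cum 362
  x=8 (N5, w=10) cum 372
  x=10 (N4, w=125) cum 497
⇒ x* = 6
y-coordinate, sorted with cumulative weight:
  y=0 (N4, w=125) cum 125
  y=1 (N2, w=70) cum 195
  y=2 (N1, w=60) cum 255  ← median
  y=3 (N5, w=10) cum 265
  y=4 (N3, w=55) cum 320
  y=7 (N7, w=7) cum 327
  y=7 (N8, w=90) cum 417
  y=10 (N6, w=80) cum 497
⇒ y* = 2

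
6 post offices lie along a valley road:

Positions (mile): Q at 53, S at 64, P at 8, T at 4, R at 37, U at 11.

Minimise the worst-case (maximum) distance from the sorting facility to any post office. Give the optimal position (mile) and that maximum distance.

location 34, max distance 30

The 1-center on a line is the midpoint of the two extreme points: leftmost at 4, rightmost at 64.
Optimal location = (4 + 64)/2 = 34; maximum distance = (64 − 4)/2 = 30.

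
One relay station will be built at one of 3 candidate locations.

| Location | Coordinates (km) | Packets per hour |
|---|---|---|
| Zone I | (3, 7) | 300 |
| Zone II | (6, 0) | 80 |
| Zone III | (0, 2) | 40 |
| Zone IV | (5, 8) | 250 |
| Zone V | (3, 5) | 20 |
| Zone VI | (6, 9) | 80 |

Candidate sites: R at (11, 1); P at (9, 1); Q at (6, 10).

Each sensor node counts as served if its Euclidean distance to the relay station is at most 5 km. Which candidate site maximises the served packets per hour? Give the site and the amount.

Q, covering 630

Coverage radius r = 5 km; a point is covered iff (Δx)²+(Δy)² ≤ 5² = 25.
  R (11, 1): covers {none} → 0
  P (9, 1): covers {Zone II} → 80
  Q (6, 10): covers {Zone I, Zone IV, Zone VI} → 630
Maximum coverage at Q: 630 packets per hour.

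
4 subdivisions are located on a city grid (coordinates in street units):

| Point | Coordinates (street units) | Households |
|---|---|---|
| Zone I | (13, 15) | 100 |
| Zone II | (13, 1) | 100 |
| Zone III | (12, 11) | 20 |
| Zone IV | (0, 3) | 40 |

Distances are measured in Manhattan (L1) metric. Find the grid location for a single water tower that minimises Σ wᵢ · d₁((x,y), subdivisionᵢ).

(13, 3)

Manhattan distance separates: Σwᵢ(|x−xᵢ|+|y−yᵢ|) = Σwᵢ|x−xᵢ| + Σwᵢ|y−yᵢ|, so x and y are optimised independently as 1-D weighted medians.
Total weight W = 260; half = 130.
x-coordinate, sorted with cumulative weight:
  x=0 (Zone IV, w=40) cum 40
  x=12 (Zone III, w=20) cum 60
  x=13 (Zone I, w=100) cum 160  ← median
  x=13 (Zone II, w=100) cum 260
⇒ x* = 13
y-coordinate, sorted with cumulative weight:
  y=1 (Zone II, w=100) cum 100
  y=3 (Zone IV, w=40) cum 140  ← median
  y=11 (Zone III, w=20) cum 160
  y=15 (Zone I, w=100) cum 260
⇒ y* = 3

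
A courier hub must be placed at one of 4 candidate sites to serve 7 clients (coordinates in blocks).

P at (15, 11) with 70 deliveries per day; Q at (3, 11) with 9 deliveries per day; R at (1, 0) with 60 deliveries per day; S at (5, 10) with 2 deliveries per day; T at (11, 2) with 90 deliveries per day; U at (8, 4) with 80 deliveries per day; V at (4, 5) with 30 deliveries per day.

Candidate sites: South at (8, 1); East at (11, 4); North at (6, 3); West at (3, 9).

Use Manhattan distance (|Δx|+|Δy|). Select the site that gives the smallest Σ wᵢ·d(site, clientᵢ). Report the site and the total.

East, total 2429 blocks

Total weighted distance at each candidate:
  South (8, 1): total = 2669
  East (11, 4): total = 2429
  North (6, 3): total = 2685
  West (3, 9): total = 3964
Minimum is at East with total 2429 blocks.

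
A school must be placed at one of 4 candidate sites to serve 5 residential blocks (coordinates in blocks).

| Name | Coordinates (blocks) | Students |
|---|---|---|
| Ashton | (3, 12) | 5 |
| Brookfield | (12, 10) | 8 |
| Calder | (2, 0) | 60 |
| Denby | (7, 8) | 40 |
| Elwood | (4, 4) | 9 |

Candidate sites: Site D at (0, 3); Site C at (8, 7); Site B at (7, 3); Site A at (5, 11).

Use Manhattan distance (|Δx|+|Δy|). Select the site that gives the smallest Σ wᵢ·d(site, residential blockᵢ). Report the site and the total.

Total weighted distance at each candidate:
  Site D (0, 3): total = 1037
  Site C (8, 7): total = 1029
  Site B (7, 3): total = 877
  Site A (5, 11): total = 1191
Minimum is at Site B with total 877 blocks.

Site B, total 877 blocks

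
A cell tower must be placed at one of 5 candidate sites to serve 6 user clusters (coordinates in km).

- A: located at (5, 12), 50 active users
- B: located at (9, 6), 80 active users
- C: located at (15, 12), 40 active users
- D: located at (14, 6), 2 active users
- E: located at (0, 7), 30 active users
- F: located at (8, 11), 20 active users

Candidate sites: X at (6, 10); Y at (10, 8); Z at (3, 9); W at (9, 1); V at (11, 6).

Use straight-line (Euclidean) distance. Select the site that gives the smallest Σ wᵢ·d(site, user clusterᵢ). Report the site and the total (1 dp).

Total weighted distance at each candidate:
  X (6, 10): total = 1144.4
  Y (10, 8): total = 1137.7
  Z (3, 9): total = 1450.4
  W (9, 1): total = 2026.1
  V (11, 6): total = 1326.7
Minimum is at Y with total 1137.7 km.

Y, total 1137.7 km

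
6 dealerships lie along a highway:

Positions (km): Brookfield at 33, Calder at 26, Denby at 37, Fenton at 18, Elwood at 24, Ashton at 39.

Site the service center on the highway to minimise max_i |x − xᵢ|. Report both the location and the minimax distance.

The 1-center on a line is the midpoint of the two extreme points: leftmost at 18, rightmost at 39.
Optimal location = (18 + 39)/2 = 28.5; maximum distance = (39 − 18)/2 = 10.5.

location 28.5, max distance 10.5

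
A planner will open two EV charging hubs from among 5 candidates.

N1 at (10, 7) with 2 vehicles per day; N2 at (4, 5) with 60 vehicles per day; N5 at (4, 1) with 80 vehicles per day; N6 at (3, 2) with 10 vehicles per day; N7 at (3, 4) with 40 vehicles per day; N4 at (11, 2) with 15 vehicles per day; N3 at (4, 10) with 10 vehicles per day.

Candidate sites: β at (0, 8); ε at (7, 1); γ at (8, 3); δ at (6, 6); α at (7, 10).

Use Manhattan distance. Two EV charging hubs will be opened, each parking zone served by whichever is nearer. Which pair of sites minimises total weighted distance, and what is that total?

Evaluate every pair (each demand assigned to the nearer of the two):
  {ε, δ}: total = 815
  {γ, δ}: total = 1050
  {ε, γ}: total = 1072
  {ε, α}: total = 1107
  {β, ε}: total = 1143
  {δ, α}: total = 1185
  {β, δ}: total = 1215
  {γ, α}: total = 1242
  {β, γ}: total = 1272
  {β, α}: total = 1892
Best pair: {ε, δ} with total 815.

{ε, δ}, total 815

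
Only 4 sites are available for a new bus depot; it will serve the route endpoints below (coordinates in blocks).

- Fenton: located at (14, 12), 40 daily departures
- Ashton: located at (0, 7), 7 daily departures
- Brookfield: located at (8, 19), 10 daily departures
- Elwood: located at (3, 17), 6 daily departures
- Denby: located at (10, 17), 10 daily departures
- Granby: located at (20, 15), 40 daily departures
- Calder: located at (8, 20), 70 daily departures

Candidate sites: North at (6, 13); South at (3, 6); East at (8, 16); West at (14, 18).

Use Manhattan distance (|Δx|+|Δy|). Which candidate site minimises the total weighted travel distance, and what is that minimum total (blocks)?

Total weighted distance at each candidate:
  North (6, 13): total = 1916
  South (3, 6): total = 3504
  East (8, 16): total = 1415
  West (14, 18): total = 1527
Minimum is at East with total 1415 blocks.

East, total 1415 blocks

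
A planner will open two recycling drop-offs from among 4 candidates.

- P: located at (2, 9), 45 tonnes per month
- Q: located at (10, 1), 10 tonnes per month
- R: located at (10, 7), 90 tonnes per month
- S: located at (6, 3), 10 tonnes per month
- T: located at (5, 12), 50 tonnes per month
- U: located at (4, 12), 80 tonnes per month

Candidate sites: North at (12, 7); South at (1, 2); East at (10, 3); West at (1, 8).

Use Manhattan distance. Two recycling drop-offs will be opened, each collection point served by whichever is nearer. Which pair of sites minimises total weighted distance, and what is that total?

{North, West}, total 1410

Evaluate every pair (each demand assigned to the nearer of the two):
  {North, West}: total = 1410
  {East, West}: total = 1470
  {South, West}: total = 2110
  {North, South}: total = 2320
  {North, East}: total = 2420
  {South, East}: total = 2520
Best pair: {North, West} with total 1410.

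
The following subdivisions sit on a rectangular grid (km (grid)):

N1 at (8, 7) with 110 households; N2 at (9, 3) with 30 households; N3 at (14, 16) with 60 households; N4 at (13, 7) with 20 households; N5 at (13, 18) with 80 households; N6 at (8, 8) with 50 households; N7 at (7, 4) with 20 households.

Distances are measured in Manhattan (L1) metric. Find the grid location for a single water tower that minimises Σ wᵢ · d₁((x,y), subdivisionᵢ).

Manhattan distance separates: Σwᵢ(|x−xᵢ|+|y−yᵢ|) = Σwᵢ|x−xᵢ| + Σwᵢ|y−yᵢ|, so x and y are optimised independently as 1-D weighted medians.
Total weight W = 370; half = 185.
x-coordinate, sorted with cumulative weight:
  x=7 (N7, w=20) cum 20
  x=8 (N1, w=110) cum 130
  x=8 (N6, w=50) cum 180
  x=9 (N2, w=30) cum 210  ← median
  x=13 (N4, w=20) cum 230
  x=13 (N5, w=80) cum 310
  x=14 (N3, w=60) cum 370
⇒ x* = 9
y-coordinate, sorted with cumulative weight:
  y=3 (N2, w=30) cum 30
  y=4 (N7, w=20) cum 50
  y=7 (N1, w=110) cum 160
  y=7 (N4, w=20) cum 180
  y=8 (N6, w=50) cum 230  ← median
  y=16 (N3, w=60) cum 290
  y=18 (N5, w=80) cum 370
⇒ y* = 8

(9, 8)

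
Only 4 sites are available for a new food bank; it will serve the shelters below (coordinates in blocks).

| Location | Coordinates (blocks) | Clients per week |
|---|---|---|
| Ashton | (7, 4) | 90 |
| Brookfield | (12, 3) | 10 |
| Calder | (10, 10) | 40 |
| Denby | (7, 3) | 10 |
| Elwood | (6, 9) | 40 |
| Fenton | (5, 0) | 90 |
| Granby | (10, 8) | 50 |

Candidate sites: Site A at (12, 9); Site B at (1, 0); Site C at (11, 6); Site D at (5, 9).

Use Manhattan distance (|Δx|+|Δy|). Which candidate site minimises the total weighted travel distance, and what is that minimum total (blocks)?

Total weighted distance at each candidate:
  Site A (12, 9): total = 3020
  Site B (1, 0): total = 3660
  Site C (11, 6): total = 2400
  Site D (5, 9): total = 2230
Minimum is at Site D with total 2230 blocks.

Site D, total 2230 blocks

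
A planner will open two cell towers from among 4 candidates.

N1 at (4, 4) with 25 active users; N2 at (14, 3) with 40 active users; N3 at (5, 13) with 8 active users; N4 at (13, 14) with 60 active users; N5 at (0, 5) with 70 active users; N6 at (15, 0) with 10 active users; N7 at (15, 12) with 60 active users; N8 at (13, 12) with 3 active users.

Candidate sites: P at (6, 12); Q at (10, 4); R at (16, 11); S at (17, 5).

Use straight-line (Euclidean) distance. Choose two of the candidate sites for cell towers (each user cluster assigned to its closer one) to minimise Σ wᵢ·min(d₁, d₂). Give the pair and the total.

Evaluate every pair (each demand assigned to the nearer of the two):
  {Q, R}: total = 1513.7
  {P, R}: total = 1652.0
  {P, S}: total = 1955.5
  {P, Q}: total = 2033.4
  {R, S}: total = 2152.4
  {Q, S}: total = 2185.9
Best pair: {Q, R} with total 1513.7.

{Q, R}, total 1513.7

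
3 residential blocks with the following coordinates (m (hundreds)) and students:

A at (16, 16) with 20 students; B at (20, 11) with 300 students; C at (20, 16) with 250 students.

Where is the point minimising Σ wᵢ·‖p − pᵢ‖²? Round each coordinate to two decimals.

The minimiser of Σwᵢ‖p−pᵢ‖² is the weighted centroid p* = (Σwᵢpᵢ)/(Σwᵢ).
Σwᵢ = 570.
Σwᵢxᵢ = 20·16 + 300·20 + 250·20 = 11320.
Σwᵢyᵢ = 20·16 + 300·11 + 250·16 = 7620.
x* = 11320/570 = 19.86, y* = 7620/570 = 13.37.

(19.86, 13.37)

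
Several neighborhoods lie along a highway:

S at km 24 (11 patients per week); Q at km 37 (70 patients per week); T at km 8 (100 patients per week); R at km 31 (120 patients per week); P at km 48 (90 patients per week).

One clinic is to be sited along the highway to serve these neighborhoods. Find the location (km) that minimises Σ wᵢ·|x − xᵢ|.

x = 31

For a sum of weighted absolute distances on a line, the optimum is the weighted median (not the mean). Total weight W = 391; half-weight = 195.5.
Sort by position and accumulate weight:
  km 8 (T, w=100) → cum 100
  km 24 (S, w=11) → cum 111
  km 31 (R, w=120) → cum 231  ≥ 195.5 → median here
  km 37 (Q, w=70) → cum 301
  km 48 (P, w=90) → cum 391
Optimal location: km 31.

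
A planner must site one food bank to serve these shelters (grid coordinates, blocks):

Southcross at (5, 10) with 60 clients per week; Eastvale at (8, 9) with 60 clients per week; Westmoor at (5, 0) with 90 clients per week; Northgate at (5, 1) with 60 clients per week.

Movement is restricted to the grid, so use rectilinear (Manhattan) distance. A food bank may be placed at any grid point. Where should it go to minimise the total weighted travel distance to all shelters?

(5, 1)

Manhattan distance separates: Σwᵢ(|x−xᵢ|+|y−yᵢ|) = Σwᵢ|x−xᵢ| + Σwᵢ|y−yᵢ|, so x and y are optimised independently as 1-D weighted medians.
Total weight W = 270; half = 135.
x-coordinate, sorted with cumulative weight:
  x=5 (Southcross, w=60) cum 60
  x=5 (Westmoor, w=90) cum 150  ← median
  x=5 (Northgate, w=60) cum 210
  x=8 (Eastvale, w=60) cum 270
⇒ x* = 5
y-coordinate, sorted with cumulative weight:
  y=0 (Westmoor, w=90) cum 90
  y=1 (Northgate, w=60) cum 150  ← median
  y=9 (Eastvale, w=60) cum 210
  y=10 (Southcross, w=60) cum 270
⇒ y* = 1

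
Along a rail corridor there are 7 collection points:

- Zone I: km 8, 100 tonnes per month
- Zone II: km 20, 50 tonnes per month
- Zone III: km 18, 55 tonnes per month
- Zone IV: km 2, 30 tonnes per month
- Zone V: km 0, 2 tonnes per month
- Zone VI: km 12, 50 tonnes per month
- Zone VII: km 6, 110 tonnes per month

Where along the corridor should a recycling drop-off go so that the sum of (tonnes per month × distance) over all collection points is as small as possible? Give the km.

For a sum of weighted absolute distances on a line, the optimum is the weighted median (not the mean). Total weight W = 397; half-weight = 198.5.
Sort by position and accumulate weight:
  km 0 (Zone V, w=2) → cum 2
  km 2 (Zone IV, w=30) → cum 32
  km 6 (Zone VII, w=110) → cum 142
  km 8 (Zone I, w=100) → cum 242  ≥ 198.5 → median here
  km 12 (Zone VI, w=50) → cum 292
  km 18 (Zone III, w=55) → cum 347
  km 20 (Zone II, w=50) → cum 397
Optimal location: km 8.

x = 8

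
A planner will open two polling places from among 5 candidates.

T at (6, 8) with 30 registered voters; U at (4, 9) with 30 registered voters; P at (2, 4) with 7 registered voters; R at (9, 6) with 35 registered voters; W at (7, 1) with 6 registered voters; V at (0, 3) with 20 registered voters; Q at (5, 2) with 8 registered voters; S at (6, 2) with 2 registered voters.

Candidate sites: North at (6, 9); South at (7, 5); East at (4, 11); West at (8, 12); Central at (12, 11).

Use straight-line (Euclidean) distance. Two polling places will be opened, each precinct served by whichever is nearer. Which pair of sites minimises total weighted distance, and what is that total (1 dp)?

{North, South}, total 408.7

Evaluate every pair (each demand assigned to the nearer of the two):
  {North, South}: total = 408.7
  {South, East}: total = 473.6
  {South, West}: total = 563.6
  {South, Central}: total = 563.6
  {North, East}: total = 572.0
  {North, West}: total = 572.0
  {North, Central}: total = 572.0
  {East, Central}: total = 755.6
  {East, West}: total = 764.4
  {West, Central}: total = 969.3
Best pair: {North, South} with total 408.7.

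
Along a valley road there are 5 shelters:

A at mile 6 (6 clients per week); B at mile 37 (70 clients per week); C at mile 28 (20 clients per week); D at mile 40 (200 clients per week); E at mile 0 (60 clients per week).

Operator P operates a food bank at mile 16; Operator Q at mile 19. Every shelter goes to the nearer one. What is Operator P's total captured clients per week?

The indifferent point is the midpoint (16+19)/2 = 17.5; shelters left of it (closer to Operator P at 16) go to Operator P, those right go to Operator Q.
  E at 0 (w=60) → Operator P
  A at 6 (w=6) → Operator P
  C at 28 (w=20) → Operator Q
  B at 37 (w=70) → Operator Q
  D at 40 (w=200) → Operator Q
Operator P captures 66; Operator Q captures 290.

66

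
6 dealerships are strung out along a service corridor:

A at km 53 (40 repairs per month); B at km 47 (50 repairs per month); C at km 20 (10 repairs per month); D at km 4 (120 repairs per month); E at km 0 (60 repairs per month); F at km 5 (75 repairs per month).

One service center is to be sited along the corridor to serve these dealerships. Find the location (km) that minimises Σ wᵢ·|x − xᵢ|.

x = 4

For a sum of weighted absolute distances on a line, the optimum is the weighted median (not the mean). Total weight W = 355; half-weight = 177.5.
Sort by position and accumulate weight:
  km 0 (E, w=60) → cum 60
  km 4 (D, w=120) → cum 180  ≥ 177.5 → median here
  km 5 (F, w=75) → cum 255
  km 20 (C, w=10) → cum 265
  km 47 (B, w=50) → cum 315
  km 53 (A, w=40) → cum 355
Optimal location: km 4.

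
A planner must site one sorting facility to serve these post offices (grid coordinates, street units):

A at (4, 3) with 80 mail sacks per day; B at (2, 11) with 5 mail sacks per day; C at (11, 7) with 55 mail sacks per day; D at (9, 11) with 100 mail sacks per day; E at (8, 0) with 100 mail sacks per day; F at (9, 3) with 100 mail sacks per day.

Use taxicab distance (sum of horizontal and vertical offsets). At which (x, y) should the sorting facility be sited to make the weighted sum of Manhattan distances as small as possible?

(9, 3)

Manhattan distance separates: Σwᵢ(|x−xᵢ|+|y−yᵢ|) = Σwᵢ|x−xᵢ| + Σwᵢ|y−yᵢ|, so x and y are optimised independently as 1-D weighted medians.
Total weight W = 440; half = 220.
x-coordinate, sorted with cumulative weight:
  x=2 (B, w=5) cum 5
  x=4 (A, w=80) cum 85
  x=8 (E, w=100) cum 185
  x=9 (D, w=100) cum 285  ← median
  x=9 (F, w=100) cum 385
  x=11 (C, w=55) cum 440
⇒ x* = 9
y-coordinate, sorted with cumulative weight:
  y=0 (E, w=100) cum 100
  y=3 (A, w=80) cum 180
  y=3 (F, w=100) cum 280  ← median
  y=7 (C, w=55) cum 335
  y=11 (B, w=5) cum 340
  y=11 (D, w=100) cum 440
⇒ y* = 3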